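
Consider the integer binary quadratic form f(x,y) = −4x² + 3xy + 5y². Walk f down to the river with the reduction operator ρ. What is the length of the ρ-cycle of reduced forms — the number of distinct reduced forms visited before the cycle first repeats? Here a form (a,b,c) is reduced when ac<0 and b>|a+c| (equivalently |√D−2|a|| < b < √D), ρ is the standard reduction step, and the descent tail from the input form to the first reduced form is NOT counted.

D = 89, ⌊√D⌋ = 9
river: ρ → (5,7,-2)
river: ρ → (-2,9,1)
river: ρ → (1,9,-2)
river: ρ → (-2,7,5)
river: ρ → (5,3,-4)
river: ρ → (-4,5,4)
river: ρ → (4,3,-5)
river: ρ → (-5,7,2)
river: ρ → (2,9,-1)
river: ρ → (-1,9,2)
river: ρ → (2,7,-5)
river: ρ → (-5,3,4)
river: ρ → (4,5,-4)
river: ρ → (-4,3,5)
ρ-cycle length = 14 (tail of 0 descent steps not counted)

14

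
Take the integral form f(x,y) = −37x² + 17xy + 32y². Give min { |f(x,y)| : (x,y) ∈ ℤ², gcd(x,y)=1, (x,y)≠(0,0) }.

river: ρ → (32,47,-22)
river: ρ → (-22,41,38)
river: ρ → (38,35,-25)
river: ρ → (-25,65,8)
river: ρ → (8,63,-33)
river: ρ → (-33,69,2)
river: ρ → (2,67,-67)
river: ρ → (-67,67,2)
river: ρ → (2,69,-33)
river: ρ → (-33,63,8)
river: ρ → (8,65,-25)
river: ρ → (-25,35,38)
river: ρ → (38,41,-22)
river: ρ → (-22,47,32)
river: ρ → (32,17,-37)
river: ρ → (-37,57,12)
river: ρ → (12,63,-22)
river: ρ → (-22,69,3)
river: ρ → (3,69,-22)
river: ρ → (-22,63,12)
river: ρ → (12,57,-37)
river: ρ → (-37,17,32)
closes: descent 0, river 22
min |a| on river = 2

2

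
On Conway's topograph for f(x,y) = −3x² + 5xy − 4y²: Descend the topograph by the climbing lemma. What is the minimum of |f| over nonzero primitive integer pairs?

translate: b→1 (≡-5 mod 6), so (3,-5,4)→(3,1,2)
flip: (3,1,2)→(2,-1,3)
reduced (well bottom): (2,-1,3) with a≤c, −a<b≤a
well minimum |f| = |-2| = 2 (negative-definite)

2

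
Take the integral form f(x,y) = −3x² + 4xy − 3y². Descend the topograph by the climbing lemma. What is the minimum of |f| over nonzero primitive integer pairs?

translate: b→2 (≡-4 mod 6), so (3,-4,3)→(3,2,2)
flip: (3,2,2)→(2,-2,3)
translate: b→2 (≡-2 mod 4), so (2,-2,3)→(2,2,3)
reduced (well bottom): (2,2,3) with a≤c, −a<b≤a
well minimum |f| = |-2| = 2 (negative-definite)

2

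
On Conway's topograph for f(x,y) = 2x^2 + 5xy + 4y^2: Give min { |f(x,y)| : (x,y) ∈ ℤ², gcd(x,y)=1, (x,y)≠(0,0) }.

translate: b→1 (≡5 mod 4), so (2,5,4)→(2,1,1)
flip: (2,1,1)→(1,-1,2)
translate: b→1 (≡-1 mod 2), so (1,-1,2)→(1,1,2)
reduced (well bottom): (1,1,2) with a≤c, −a<b≤a
well minimum = a = 1

1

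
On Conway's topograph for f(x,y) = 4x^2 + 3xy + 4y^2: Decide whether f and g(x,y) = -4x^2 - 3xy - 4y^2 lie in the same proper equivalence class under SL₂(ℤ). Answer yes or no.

D₁ = -55, D₂ = -55
f: reduced (well bottom): (4,3,4) with a≤c, −a<b≤a
g is negative-definite; reduce −g:
−g: reduced (well bottom): (4,3,4) with a≤c, −a<b≤a
flip sign back: reduced form of g is (-4,-3,-4)
reduced forms (4, 3, 4) vs (-4, -3, -4) ⇒ inequivalent

no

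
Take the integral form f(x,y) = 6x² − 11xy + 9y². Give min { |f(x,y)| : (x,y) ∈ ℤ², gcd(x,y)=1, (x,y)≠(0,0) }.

translate: b→1 (≡-11 mod 12), so (6,-11,9)→(6,1,4)
flip: (6,1,4)→(4,-1,6)
reduced (well bottom): (4,-1,6) with a≤c, −a<b≤a
well minimum = a = 4

4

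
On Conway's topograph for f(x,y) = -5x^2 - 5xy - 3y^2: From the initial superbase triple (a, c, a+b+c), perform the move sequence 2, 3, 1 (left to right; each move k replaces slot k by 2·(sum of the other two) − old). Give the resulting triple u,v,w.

start (-5,-3,-13) = (f(1,0),f(0,1),f(1,1))
replace slot 2: 2·((-5)+(-13)) − (-3) = -33 → (-5,-33,-13)
replace slot 3: 2·((-5)+(-33)) − (-13) = -63 → (-5,-33,-63)
replace slot 1: 2·((-33)+(-63)) − (-5) = -187 → (-187,-33,-63)

-187,-33,-63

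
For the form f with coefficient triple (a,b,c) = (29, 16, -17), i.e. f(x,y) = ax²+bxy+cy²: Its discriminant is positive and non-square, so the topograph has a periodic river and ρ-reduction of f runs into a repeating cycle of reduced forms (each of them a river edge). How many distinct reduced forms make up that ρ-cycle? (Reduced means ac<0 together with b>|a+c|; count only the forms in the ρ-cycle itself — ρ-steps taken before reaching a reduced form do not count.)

D = 2228, ⌊√D⌋ = 47
river: ρ → (-17,18,28)
river: ρ → (28,38,-7)
river: ρ → (-7,46,4)
river: ρ → (4,42,-29)
river: ρ → (-29,16,17)
river: ρ → (17,18,-28)
river: ρ → (-28,38,7)
river: ρ → (7,46,-4)
river: ρ → (-4,42,29)
river: ρ → (29,16,-17)
ρ-cycle length = 10 (tail of 0 descent steps not counted)

10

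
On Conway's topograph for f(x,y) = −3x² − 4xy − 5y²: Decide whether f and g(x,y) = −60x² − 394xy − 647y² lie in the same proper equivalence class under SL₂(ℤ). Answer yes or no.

D₁ = -44, D₂ = -44
f is negative-definite; reduce −f:
−f: translate: b→-2 (≡4 mod 6), so (3,4,5)→(3,-2,4)
−f: reduced (well bottom): (3,-2,4) with a≤c, −a<b≤a
flip sign back: reduced form of f is (-3,2,-4)
g is negative-definite; reduce −g:
−g: translate: b→34 (≡394 mod 120), so (60,394,647)→(60,34,5)
−g: flip: (60,34,5)→(5,-34,60)
−g: translate: b→-4 (≡-34 mod 10), so (5,-34,60)→(5,-4,3)
−g: flip: (5,-4,3)→(3,4,5)
−g: translate: b→-2 (≡4 mod 6), so (3,4,5)→(3,-2,4)
−g: reduced (well bottom): (3,-2,4) with a≤c, −a<b≤a
flip sign back: reduced form of g is (-3,2,-4)
reduced forms (-3, 2, -4) vs (-3, 2, -4) ⇒ equivalent

yes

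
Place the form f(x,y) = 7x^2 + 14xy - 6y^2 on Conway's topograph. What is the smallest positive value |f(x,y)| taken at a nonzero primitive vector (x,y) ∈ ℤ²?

river: ρ → (-6,10,11)
river: ρ → (11,12,-5)
river: ρ → (-5,18,2)
river: ρ → (2,18,-5)
river: ρ → (-5,12,11)
river: ρ → (11,10,-6)
river: ρ → (-6,14,7)
river: ρ → (7,14,-6)
closes: descent 0, river 8
min |a| on river = 2

2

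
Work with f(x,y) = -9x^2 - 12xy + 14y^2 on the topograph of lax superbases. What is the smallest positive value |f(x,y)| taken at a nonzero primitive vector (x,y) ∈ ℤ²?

descent: ρ → (14,12,-9)  [lands on river]
river: ρ → (-9,24,2)
river: ρ → (2,24,-9)
river: ρ → (-9,12,14)
river: ρ → (14,16,-7)
river: ρ → (-7,12,18)
river: ρ → (18,24,-1)
river: ρ → (-1,24,18)
river: ρ → (18,12,-7)
river: ρ → (-7,16,14)
closes: descent 1, river 10
min |a| on river = 1

1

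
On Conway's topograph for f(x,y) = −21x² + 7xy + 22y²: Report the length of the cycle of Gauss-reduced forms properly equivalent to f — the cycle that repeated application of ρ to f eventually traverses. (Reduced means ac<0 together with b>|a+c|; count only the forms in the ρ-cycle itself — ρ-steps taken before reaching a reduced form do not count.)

D = 1897, ⌊√D⌋ = 43
river: ρ → (22,37,-6)
river: ρ → (-6,35,28)
river: ρ → (28,21,-13)
river: ρ → (-13,31,18)
river: ρ → (18,41,-3)
river: ρ → (-3,43,4)
river: ρ → (4,37,-33)
river: ρ → (-33,29,8)
river: ρ → (8,35,-21)
river: ρ → (-21,7,22)
ρ-cycle length = 10 (tail of 0 descent steps not counted)

10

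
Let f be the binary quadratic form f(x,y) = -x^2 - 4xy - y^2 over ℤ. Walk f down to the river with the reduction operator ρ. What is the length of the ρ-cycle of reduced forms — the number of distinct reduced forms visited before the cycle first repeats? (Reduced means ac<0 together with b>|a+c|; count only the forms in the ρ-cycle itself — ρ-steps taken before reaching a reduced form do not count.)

D = 12, ⌊√D⌋ = 3
descent: ρ → (-1,2,2)  [lands on river]
river: ρ → (2,2,-1)
ρ-cycle length = 2 (tail of 1 descent step not counted)

2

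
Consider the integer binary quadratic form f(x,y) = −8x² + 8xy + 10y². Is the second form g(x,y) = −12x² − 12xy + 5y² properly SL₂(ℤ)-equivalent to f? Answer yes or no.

D₁ = 384, D₂ = 384
river cycle of f (length 4): (10, 12, -6), (-6, 12, 10), (10, 8, -8), (-8, 8, 10)
river cycle of g (length 4): (5, 12, -12), (-12, 12, 5), (5, 18, -3), (-3, 18, 5)
cycles differ ⇒ inequivalent

no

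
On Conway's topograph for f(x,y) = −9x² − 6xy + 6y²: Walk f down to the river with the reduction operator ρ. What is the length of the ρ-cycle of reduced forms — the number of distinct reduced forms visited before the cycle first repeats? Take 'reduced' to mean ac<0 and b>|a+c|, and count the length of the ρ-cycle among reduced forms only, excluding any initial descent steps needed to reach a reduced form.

D = 252, ⌊√D⌋ = 15
descent: ρ → (6,6,-9)  [lands on river]
river: ρ → (-9,12,3)
river: ρ → (3,12,-9)
river: ρ → (-9,6,6)
ρ-cycle length = 4 (tail of 1 descent step not counted)

4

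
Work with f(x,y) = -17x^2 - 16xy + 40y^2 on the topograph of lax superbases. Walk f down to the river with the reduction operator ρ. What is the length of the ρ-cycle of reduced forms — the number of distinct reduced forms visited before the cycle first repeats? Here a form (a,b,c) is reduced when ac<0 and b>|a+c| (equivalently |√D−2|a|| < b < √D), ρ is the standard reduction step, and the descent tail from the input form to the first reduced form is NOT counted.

D = 2976, ⌊√D⌋ = 54
descent: ρ → (40,16,-17)
descent: ρ → (-17,52,4)  [lands on river]
river: ρ → (4,52,-17)
river: ρ → (-17,50,7)
river: ρ → (7,48,-24)
river: ρ → (-24,48,7)
river: ρ → (7,50,-17)
ρ-cycle length = 6 (tail of 2 descent steps not counted)

6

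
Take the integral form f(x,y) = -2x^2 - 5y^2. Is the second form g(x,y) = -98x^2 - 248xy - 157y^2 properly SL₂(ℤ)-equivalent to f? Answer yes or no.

D₁ = -40, D₂ = -40
f is negative-definite; reduce −f:
−f: reduced (well bottom): (2,0,5) with a≤c, −a<b≤a
flip sign back: reduced form of f is (-2,0,-5)
g is negative-definite; reduce −g:
−g: translate: b→52 (≡248 mod 196), so (98,248,157)→(98,52,7)
−g: flip: (98,52,7)→(7,-52,98)
−g: translate: b→4 (≡-52 mod 14), so (7,-52,98)→(7,4,2)
−g: flip: (7,4,2)→(2,-4,7)
−g: translate: b→0 (≡-4 mod 4), so (2,-4,7)→(2,0,5)
−g: reduced (well bottom): (2,0,5) with a≤c, −a<b≤a
flip sign back: reduced form of g is (-2,0,-5)
reduced forms (-2, 0, -5) vs (-2, 0, -5) ⇒ equivalent

yes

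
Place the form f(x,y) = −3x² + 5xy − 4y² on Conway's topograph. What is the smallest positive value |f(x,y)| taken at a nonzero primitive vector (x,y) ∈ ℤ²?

translate: b→1 (≡-5 mod 6), so (3,-5,4)→(3,1,2)
flip: (3,1,2)→(2,-1,3)
reduced (well bottom): (2,-1,3) with a≤c, −a<b≤a
well minimum |f| = |-2| = 2 (negative-definite)

2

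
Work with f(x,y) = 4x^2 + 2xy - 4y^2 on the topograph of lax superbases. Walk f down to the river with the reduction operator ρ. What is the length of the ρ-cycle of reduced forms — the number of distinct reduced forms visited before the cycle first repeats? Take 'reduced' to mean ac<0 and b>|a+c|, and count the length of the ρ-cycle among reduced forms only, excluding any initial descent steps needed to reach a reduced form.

D = 68, ⌊√D⌋ = 8
river: ρ → (-4,6,2)
river: ρ → (2,6,-4)
river: ρ → (-4,2,4)
river: ρ → (4,6,-2)
river: ρ → (-2,6,4)
river: ρ → (4,2,-4)
ρ-cycle length = 6 (tail of 0 descent steps not counted)

6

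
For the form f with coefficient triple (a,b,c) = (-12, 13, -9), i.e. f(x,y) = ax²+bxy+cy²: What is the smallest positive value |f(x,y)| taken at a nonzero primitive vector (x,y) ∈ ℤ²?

translate: b→11 (≡-13 mod 24), so (12,-13,9)→(12,11,8)
flip: (12,11,8)→(8,-11,12)
translate: b→5 (≡-11 mod 16), so (8,-11,12)→(8,5,9)
reduced (well bottom): (8,5,9) with a≤c, −a<b≤a
well minimum |f| = |-8| = 8 (negative-definite)

8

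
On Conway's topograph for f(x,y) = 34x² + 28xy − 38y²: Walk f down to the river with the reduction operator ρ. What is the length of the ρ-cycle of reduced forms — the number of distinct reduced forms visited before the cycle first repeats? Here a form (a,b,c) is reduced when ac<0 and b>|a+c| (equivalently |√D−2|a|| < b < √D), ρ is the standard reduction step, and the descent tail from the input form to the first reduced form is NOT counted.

D = 5952, ⌊√D⌋ = 77
river: ρ → (-38,48,24)
river: ρ → (24,48,-38)
river: ρ → (-38,28,34)
river: ρ → (34,40,-32)
river: ρ → (-32,24,42)
river: ρ → (42,60,-14)
river: ρ → (-14,52,58)
river: ρ → (58,64,-8)
river: ρ → (-8,64,58)
river: ρ → (58,52,-14)
river: ρ → (-14,60,42)
river: ρ → (42,24,-32)
river: ρ → (-32,40,34)
river: ρ → (34,28,-38)
ρ-cycle length = 14 (tail of 0 descent steps not counted)

14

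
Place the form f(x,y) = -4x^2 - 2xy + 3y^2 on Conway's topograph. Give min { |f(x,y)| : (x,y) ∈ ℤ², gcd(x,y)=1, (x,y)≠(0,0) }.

descent: ρ → (3,2,-4)  [lands on river]
river: ρ → (-4,6,1)
river: ρ → (1,6,-4)
river: ρ → (-4,2,3)
river: ρ → (3,4,-3)
river: ρ → (-3,2,4)
river: ρ → (4,6,-1)
river: ρ → (-1,6,4)
river: ρ → (4,2,-3)
river: ρ → (-3,4,3)
closes: descent 1, river 10
min |a| on river = 1

1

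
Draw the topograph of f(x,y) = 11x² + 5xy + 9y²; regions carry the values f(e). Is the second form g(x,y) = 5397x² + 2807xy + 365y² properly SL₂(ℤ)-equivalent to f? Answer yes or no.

D₁ = -371, D₂ = -371
f: flip: (11,5,9)→(9,-5,11)
f: reduced (well bottom): (9,-5,11) with a≤c, −a<b≤a
g: flip: (5397,2807,365)→(365,-2807,5397)
g: translate: b→113 (≡-2807 mod 730), so (365,-2807,5397)→(365,113,9)
g: flip: (365,113,9)→(9,-113,365)
g: translate: b→-5 (≡-113 mod 18), so (9,-113,365)→(9,-5,11)
g: reduced (well bottom): (9,-5,11) with a≤c, −a<b≤a
reduced forms (9, -5, 11) vs (9, -5, 11) ⇒ equivalent

yes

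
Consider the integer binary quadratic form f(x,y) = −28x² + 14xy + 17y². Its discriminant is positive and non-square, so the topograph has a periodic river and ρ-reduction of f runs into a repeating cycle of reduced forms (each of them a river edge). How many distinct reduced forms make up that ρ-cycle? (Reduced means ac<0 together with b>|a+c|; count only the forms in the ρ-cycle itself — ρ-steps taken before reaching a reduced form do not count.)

D = 2100, ⌊√D⌋ = 45
river: ρ → (17,20,-25)
river: ρ → (-25,30,12)
river: ρ → (12,42,-7)
river: ρ → (-7,42,12)
river: ρ → (12,30,-25)
river: ρ → (-25,20,17)
river: ρ → (17,14,-28)
river: ρ → (-28,42,3)
river: ρ → (3,42,-28)
river: ρ → (-28,14,17)
ρ-cycle length = 10 (tail of 0 descent steps not counted)

10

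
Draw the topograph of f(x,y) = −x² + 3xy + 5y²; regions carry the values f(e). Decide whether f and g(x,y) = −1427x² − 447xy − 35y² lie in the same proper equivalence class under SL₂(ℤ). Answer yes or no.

D₁ = 29, D₂ = 29
river cycle of f (length 2): (-1, 5, 1), (1, 5, -1)
river cycle of g (length 2): (1, 5, -1), (-1, 5, 1)
cycles coincide ⇒ equivalent

yes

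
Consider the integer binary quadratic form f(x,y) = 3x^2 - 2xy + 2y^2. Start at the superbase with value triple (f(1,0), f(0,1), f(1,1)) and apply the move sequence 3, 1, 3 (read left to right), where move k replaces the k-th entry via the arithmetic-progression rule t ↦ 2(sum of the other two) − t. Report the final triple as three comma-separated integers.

start (3,2,3) = (f(1,0),f(0,1),f(1,1))
replace slot 3: 2·(3+2) − 3 = 7 → (3,2,7)
replace slot 1: 2·(2+7) − 3 = 15 → (15,2,7)
replace slot 3: 2·(15+2) − 7 = 27 → (15,2,27)

15,2,27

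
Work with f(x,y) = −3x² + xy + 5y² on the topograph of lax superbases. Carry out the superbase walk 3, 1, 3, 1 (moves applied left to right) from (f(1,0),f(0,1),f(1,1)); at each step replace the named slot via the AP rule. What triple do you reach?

start (-3,5,3) = (f(1,0),f(0,1),f(1,1))
replace slot 3: 2·((-3)+5) − 3 = 1 → (-3,5,1)
replace slot 1: 2·(5+1) − (-3) = 15 → (15,5,1)
replace slot 3: 2·(15+5) − 1 = 39 → (15,5,39)
replace slot 1: 2·(5+39) − 15 = 73 → (73,5,39)

73,5,39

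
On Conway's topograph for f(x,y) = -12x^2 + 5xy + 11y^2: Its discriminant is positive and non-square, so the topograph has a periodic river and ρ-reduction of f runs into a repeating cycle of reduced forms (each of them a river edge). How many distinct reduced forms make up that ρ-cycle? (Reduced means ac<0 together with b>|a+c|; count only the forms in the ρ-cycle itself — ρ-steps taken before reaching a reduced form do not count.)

D = 553, ⌊√D⌋ = 23
river: ρ → (11,17,-6)
river: ρ → (-6,19,8)
river: ρ → (8,13,-12)
river: ρ → (-12,11,9)
river: ρ → (9,7,-14)
river: ρ → (-14,21,2)
river: ρ → (2,23,-3)
river: ρ → (-3,19,16)
river: ρ → (16,13,-6)
river: ρ → (-6,23,1)
river: ρ → (1,23,-6)
river: ρ → (-6,13,16)
river: ρ → (16,19,-3)
river: ρ → (-3,23,2)
river: ρ → (2,21,-14)
river: ρ → (-14,7,9)
river: ρ → (9,11,-12)
river: ρ → (-12,13,8)
river: ρ → (8,19,-6)
river: ρ → (-6,17,11)
river: ρ → (11,5,-12)
river: ρ → (-12,19,4)
river: ρ → (4,21,-7)
river: ρ → (-7,21,4)
river: ρ → (4,19,-12)
river: ρ → (-12,5,11)
ρ-cycle length = 26 (tail of 0 descent steps not counted)

26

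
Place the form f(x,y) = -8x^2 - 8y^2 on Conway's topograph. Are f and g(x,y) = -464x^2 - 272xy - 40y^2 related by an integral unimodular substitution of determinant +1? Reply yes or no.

D₁ = -256, D₂ = -256
f is negative-definite; reduce −f:
−f: reduced (well bottom): (8,0,8) with a≤c, −a<b≤a
flip sign back: reduced form of f is (-8,0,-8)
g is negative-definite; reduce −g:
−g: flip: (464,272,40)→(40,-272,464)
−g: translate: b→-32 (≡-272 mod 80), so (40,-272,464)→(40,-32,8)
−g: flip: (40,-32,8)→(8,32,40)
−g: translate: b→0 (≡32 mod 16), so (8,32,40)→(8,0,8)
−g: reduced (well bottom): (8,0,8) with a≤c, −a<b≤a
flip sign back: reduced form of g is (-8,0,-8)
reduced forms (-8, 0, -8) vs (-8, 0, -8) ⇒ equivalent

yes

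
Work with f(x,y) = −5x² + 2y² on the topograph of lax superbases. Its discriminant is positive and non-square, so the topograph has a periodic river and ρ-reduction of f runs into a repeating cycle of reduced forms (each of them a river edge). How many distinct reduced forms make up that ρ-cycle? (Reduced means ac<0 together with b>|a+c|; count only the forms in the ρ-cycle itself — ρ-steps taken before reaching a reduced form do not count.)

D = 40, ⌊√D⌋ = 6
descent: ρ → (2,4,-3)  [lands on river]
river: ρ → (-3,2,3)
river: ρ → (3,4,-2)
river: ρ → (-2,4,3)
river: ρ → (3,2,-3)
river: ρ → (-3,4,2)
ρ-cycle length = 6 (tail of 1 descent step not counted)

6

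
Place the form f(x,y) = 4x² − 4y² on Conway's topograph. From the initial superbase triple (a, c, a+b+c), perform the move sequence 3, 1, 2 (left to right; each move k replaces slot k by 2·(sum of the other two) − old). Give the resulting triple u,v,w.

start (4,-4,0) = (f(1,0),f(0,1),f(1,1))
replace slot 3: 2·(4+(-4)) − 0 = 0 → (4,-4,0)
replace slot 1: 2·((-4)+0) − 4 = -12 → (-12,-4,0)
replace slot 2: 2·((-12)+0) − (-4) = -20 → (-12,-20,0)

-12,-20,0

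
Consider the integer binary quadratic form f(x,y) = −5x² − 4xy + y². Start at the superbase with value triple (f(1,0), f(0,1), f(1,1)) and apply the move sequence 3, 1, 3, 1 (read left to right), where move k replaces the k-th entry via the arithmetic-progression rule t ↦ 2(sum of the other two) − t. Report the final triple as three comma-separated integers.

start (-5,1,-8) = (f(1,0),f(0,1),f(1,1))
replace slot 3: 2·((-5)+1) − (-8) = 0 → (-5,1,0)
replace slot 1: 2·(1+0) − (-5) = 7 → (7,1,0)
replace slot 3: 2·(7+1) − 0 = 16 → (7,1,16)
replace slot 1: 2·(1+16) − 7 = 27 → (27,1,16)

27,1,16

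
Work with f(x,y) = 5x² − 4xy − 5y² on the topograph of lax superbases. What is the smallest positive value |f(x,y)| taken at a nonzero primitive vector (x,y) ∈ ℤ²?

descent: ρ → (-5,4,5)  [lands on river]
river: ρ → (5,6,-4)
river: ρ → (-4,10,1)
river: ρ → (1,10,-4)
river: ρ → (-4,6,5)
river: ρ → (5,4,-5)
river: ρ → (-5,6,4)
river: ρ → (4,10,-1)
river: ρ → (-1,10,4)
river: ρ → (4,6,-5)
closes: descent 1, river 10
min |a| on river = 1

1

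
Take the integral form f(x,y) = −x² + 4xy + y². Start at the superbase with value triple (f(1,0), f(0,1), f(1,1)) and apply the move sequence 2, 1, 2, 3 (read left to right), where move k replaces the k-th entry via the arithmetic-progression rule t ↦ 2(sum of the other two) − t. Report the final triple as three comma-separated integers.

start (-1,1,4) = (f(1,0),f(0,1),f(1,1))
replace slot 2: 2·((-1)+4) − 1 = 5 → (-1,5,4)
replace slot 1: 2·(5+4) − (-1) = 19 → (19,5,4)
replace slot 2: 2·(19+4) − 5 = 41 → (19,41,4)
replace slot 3: 2·(19+41) − 4 = 116 → (19,41,116)

19,41,116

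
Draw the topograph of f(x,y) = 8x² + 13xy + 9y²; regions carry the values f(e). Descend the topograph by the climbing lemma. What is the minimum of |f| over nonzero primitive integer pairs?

translate: b→-3 (≡13 mod 16), so (8,13,9)→(8,-3,4)
flip: (8,-3,4)→(4,3,8)
reduced (well bottom): (4,3,8) with a≤c, −a<b≤a
well minimum = a = 4

4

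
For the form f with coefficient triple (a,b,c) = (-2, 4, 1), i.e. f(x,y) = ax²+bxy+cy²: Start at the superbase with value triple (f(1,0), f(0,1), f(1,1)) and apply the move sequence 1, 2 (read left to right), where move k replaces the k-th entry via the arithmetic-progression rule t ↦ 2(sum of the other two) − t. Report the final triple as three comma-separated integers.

start (-2,1,3) = (f(1,0),f(0,1),f(1,1))
replace slot 1: 2·(1+3) − (-2) = 10 → (10,1,3)
replace slot 2: 2·(10+3) − 1 = 25 → (10,25,3)

10,25,3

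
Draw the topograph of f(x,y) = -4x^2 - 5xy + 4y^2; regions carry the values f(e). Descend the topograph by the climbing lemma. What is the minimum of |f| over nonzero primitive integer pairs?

descent: ρ → (4,5,-4)  [lands on river]
river: ρ → (-4,3,5)
river: ρ → (5,7,-2)
river: ρ → (-2,9,1)
river: ρ → (1,9,-2)
river: ρ → (-2,7,5)
river: ρ → (5,3,-4)
river: ρ → (-4,5,4)
river: ρ → (4,3,-5)
river: ρ → (-5,7,2)
river: ρ → (2,9,-1)
river: ρ → (-1,9,2)
river: ρ → (2,7,-5)
river: ρ → (-5,3,4)
closes: descent 1, river 14
min |a| on river = 1

1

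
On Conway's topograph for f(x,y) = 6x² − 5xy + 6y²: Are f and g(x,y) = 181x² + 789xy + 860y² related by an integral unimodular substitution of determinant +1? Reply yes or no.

D₁ = -119, D₂ = -119
f: flip: (6,-5,6)→(6,5,6)
f: reduced (well bottom): (6,5,6) with a≤c, −a<b≤a
g: translate: b→65 (≡789 mod 362), so (181,789,860)→(181,65,6)
g: flip: (181,65,6)→(6,-65,181)
g: translate: b→-5 (≡-65 mod 12), so (6,-65,181)→(6,-5,6)
g: flip: (6,-5,6)→(6,5,6)
g: reduced (well bottom): (6,5,6) with a≤c, −a<b≤a
reduced forms (6, 5, 6) vs (6, 5, 6) ⇒ equivalent

yes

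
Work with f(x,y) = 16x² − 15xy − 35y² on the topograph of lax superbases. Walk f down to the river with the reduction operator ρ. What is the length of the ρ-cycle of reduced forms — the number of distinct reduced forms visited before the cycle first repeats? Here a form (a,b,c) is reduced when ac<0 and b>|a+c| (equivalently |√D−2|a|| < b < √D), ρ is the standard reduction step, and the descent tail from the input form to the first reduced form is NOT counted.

D = 2465, ⌊√D⌋ = 49
descent: ρ → (-35,15,16)
descent: ρ → (16,49,-1)  [lands on river]
river: ρ → (-1,49,16)
river: ρ → (16,47,-4)
river: ρ → (-4,49,4)
river: ρ → (4,47,-16)
river: ρ → (-16,49,1)
river: ρ → (1,49,-16)
river: ρ → (-16,47,4)
river: ρ → (4,49,-4)
river: ρ → (-4,47,16)
ρ-cycle length = 10 (tail of 2 descent steps not counted)

10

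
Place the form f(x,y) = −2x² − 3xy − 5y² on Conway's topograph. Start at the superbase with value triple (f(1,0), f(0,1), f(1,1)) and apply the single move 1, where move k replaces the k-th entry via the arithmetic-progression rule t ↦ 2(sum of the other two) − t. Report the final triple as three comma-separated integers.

start (-2,-5,-10) = (f(1,0),f(0,1),f(1,1))
replace slot 1: 2·((-5)+(-10)) − (-2) = -28 → (-28,-5,-10)

-28,-5,-10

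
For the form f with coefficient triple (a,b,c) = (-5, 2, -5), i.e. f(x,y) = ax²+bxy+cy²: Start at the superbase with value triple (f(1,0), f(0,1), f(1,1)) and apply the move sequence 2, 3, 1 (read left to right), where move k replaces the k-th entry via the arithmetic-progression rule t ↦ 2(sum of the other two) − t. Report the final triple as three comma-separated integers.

start (-5,-5,-8) = (f(1,0),f(0,1),f(1,1))
replace slot 2: 2·((-5)+(-8)) − (-5) = -21 → (-5,-21,-8)
replace slot 3: 2·((-5)+(-21)) − (-8) = -44 → (-5,-21,-44)
replace slot 1: 2·((-21)+(-44)) − (-5) = -125 → (-125,-21,-44)

-125,-21,-44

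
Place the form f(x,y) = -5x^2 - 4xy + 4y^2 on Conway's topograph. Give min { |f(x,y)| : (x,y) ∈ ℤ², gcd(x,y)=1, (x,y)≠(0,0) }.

descent: ρ → (4,4,-5)  [lands on river]
river: ρ → (-5,6,3)
river: ρ → (3,6,-5)
river: ρ → (-5,4,4)
closes: descent 1, river 4
min |a| on river = 3

3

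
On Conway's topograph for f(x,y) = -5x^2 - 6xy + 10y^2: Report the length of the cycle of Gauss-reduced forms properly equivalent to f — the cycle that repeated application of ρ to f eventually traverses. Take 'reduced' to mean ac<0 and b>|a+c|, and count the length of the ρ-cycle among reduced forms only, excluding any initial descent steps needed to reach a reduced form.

D = 236, ⌊√D⌋ = 15
descent: ρ → (10,6,-5)  [lands on river]
river: ρ → (-5,14,2)
river: ρ → (2,14,-5)
river: ρ → (-5,6,10)
river: ρ → (10,14,-1)
river: ρ → (-1,14,10)
ρ-cycle length = 6 (tail of 1 descent step not counted)

6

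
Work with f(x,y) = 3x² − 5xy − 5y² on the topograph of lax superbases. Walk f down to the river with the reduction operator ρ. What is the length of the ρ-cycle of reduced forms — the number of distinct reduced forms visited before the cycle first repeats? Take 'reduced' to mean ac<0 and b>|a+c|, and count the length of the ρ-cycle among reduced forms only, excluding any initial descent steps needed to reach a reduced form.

D = 85, ⌊√D⌋ = 9
descent: ρ → (-5,5,3)  [lands on river]
river: ρ → (3,7,-3)
river: ρ → (-3,5,5)
river: ρ → (5,5,-3)
river: ρ → (-3,7,3)
river: ρ → (3,5,-5)
ρ-cycle length = 6 (tail of 1 descent step not counted)

6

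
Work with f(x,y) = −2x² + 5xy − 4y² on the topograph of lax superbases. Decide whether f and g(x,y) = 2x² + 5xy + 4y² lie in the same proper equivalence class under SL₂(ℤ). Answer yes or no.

D₁ = -7, D₂ = -7
f is negative-definite; reduce −f:
−f: translate: b→-1 (≡-5 mod 4), so (2,-5,4)→(2,-1,1)
−f: flip: (2,-1,1)→(1,1,2)
−f: reduced (well bottom): (1,1,2) with a≤c, −a<b≤a
flip sign back: reduced form of f is (-1,-1,-2)
g: translate: b→1 (≡5 mod 4), so (2,5,4)→(2,1,1)
g: flip: (2,1,1)→(1,-1,2)
g: translate: b→1 (≡-1 mod 2), so (1,-1,2)→(1,1,2)
g: reduced (well bottom): (1,1,2) with a≤c, −a<b≤a
reduced forms (-1, -1, -2) vs (1, 1, 2) ⇒ inequivalent

no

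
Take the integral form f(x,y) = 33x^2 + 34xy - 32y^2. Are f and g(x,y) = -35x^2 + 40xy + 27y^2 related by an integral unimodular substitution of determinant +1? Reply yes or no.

D₁ = 5380, D₂ = 5380
river cycle of f (length 10): (-32, 30, 35), (35, 40, -27), (-27, 68, 7), (7, 72, -7), (-7, 68, 27), (27, 40, -35), (-35, 30, 32), (32, 34, -33), (-33, 32, 33), (33, 34, -32)
river cycle of g (length 10): (27, 68, -7), (-7, 72, 7), (7, 68, -27), (-27, 40, 35), (35, 30, -32), (-32, 34, 33), (33, 32, -33), (-33, 34, 32), (32, 30, -35), (-35, 40, 27)
cycles differ ⇒ inequivalent

no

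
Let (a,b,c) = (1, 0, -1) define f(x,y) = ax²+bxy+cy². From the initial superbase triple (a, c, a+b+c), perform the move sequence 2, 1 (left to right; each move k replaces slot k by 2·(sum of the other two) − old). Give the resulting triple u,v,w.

start (1,-1,0) = (f(1,0),f(0,1),f(1,1))
replace slot 2: 2·(1+0) − (-1) = 3 → (1,3,0)
replace slot 1: 2·(3+0) − 1 = 5 → (5,3,0)

5,3,0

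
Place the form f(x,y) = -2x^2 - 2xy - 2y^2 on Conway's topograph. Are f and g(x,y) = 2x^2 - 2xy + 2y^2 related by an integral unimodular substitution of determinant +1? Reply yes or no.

D₁ = -12, D₂ = -12
f is negative-definite; reduce −f:
−f: reduced (well bottom): (2,2,2) with a≤c, −a<b≤a
flip sign back: reduced form of f is (-2,-2,-2)
g: translate: b→2 (≡-2 mod 4), so (2,-2,2)→(2,2,2)
g: reduced (well bottom): (2,2,2) with a≤c, −a<b≤a
reduced forms (-2, -2, -2) vs (2, 2, 2) ⇒ inequivalent

no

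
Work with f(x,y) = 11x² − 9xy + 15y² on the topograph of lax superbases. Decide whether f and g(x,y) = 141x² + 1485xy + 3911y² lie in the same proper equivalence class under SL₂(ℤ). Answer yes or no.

D₁ = -579, D₂ = -579
f: reduced (well bottom): (11,-9,15) with a≤c, −a<b≤a
g: translate: b→75 (≡1485 mod 282), so (141,1485,3911)→(141,75,11)
g: flip: (141,75,11)→(11,-75,141)
g: translate: b→-9 (≡-75 mod 22), so (11,-75,141)→(11,-9,15)
g: reduced (well bottom): (11,-9,15) with a≤c, −a<b≤a
reduced forms (11, -9, 15) vs (11, -9, 15) ⇒ equivalent

yes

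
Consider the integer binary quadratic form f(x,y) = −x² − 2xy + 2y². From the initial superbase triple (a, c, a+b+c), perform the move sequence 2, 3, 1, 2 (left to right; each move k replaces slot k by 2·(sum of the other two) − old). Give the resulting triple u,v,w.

start (-1,2,-1) = (f(1,0),f(0,1),f(1,1))
replace slot 2: 2·((-1)+(-1)) − 2 = -6 → (-1,-6,-1)
replace slot 3: 2·((-1)+(-6)) − (-1) = -13 → (-1,-6,-13)
replace slot 1: 2·((-6)+(-13)) − (-1) = -37 → (-37,-6,-13)
replace slot 2: 2·((-37)+(-13)) − (-6) = -94 → (-37,-94,-13)

-37,-94,-13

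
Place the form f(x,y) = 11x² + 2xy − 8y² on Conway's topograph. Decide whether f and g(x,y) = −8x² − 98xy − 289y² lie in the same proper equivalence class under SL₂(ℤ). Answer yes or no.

D₁ = 356, D₂ = 356
river cycle of f (length 10): (-8, 14, 5), (5, 16, -5), (-5, 14, 8), (8, 18, -1), (-1, 18, 8), (8, 14, -5), (-5, 16, 5), (5, 14, -8), (-8, 18, 1), (1, 18, -8)
river cycle of g (length 10): (-8, 14, 5), (5, 16, -5), (-5, 14, 8), (8, 18, -1), (-1, 18, 8), (8, 14, -5), (-5, 16, 5), (5, 14, -8), (-8, 18, 1), (1, 18, -8)
cycles coincide ⇒ equivalent

yes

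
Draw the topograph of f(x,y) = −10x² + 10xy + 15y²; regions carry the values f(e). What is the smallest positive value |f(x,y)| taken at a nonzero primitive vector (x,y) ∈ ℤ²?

river: ρ → (15,20,-5)
river: ρ → (-5,20,15)
river: ρ → (15,10,-10)
river: ρ → (-10,10,15)
closes: descent 0, river 4
min |a| on river = 5

5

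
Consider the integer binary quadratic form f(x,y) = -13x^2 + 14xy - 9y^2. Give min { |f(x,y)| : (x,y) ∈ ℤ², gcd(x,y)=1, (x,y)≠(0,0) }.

translate: b→12 (≡-14 mod 26), so (13,-14,9)→(13,12,8)
flip: (13,12,8)→(8,-12,13)
translate: b→4 (≡-12 mod 16), so (8,-12,13)→(8,4,9)
reduced (well bottom): (8,4,9) with a≤c, −a<b≤a
well minimum |f| = |-8| = 8 (negative-definite)

8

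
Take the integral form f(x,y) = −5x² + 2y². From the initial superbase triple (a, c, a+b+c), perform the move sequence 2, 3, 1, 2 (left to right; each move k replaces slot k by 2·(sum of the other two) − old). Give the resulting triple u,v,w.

start (-5,2,-3) = (f(1,0),f(0,1),f(1,1))
replace slot 2: 2·((-5)+(-3)) − 2 = -18 → (-5,-18,-3)
replace slot 3: 2·((-5)+(-18)) − (-3) = -43 → (-5,-18,-43)
replace slot 1: 2·((-18)+(-43)) − (-5) = -117 → (-117,-18,-43)
replace slot 2: 2·((-117)+(-43)) − (-18) = -302 → (-117,-302,-43)

-117,-302,-43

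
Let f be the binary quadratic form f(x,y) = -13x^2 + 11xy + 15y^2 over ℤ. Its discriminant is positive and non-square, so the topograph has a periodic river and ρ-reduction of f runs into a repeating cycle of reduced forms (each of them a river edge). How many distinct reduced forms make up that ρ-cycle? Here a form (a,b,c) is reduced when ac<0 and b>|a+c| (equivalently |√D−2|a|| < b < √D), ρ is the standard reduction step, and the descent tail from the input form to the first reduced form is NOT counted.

D = 901, ⌊√D⌋ = 30
river: ρ → (15,19,-9)
river: ρ → (-9,17,17)
river: ρ → (17,17,-9)
river: ρ → (-9,19,15)
river: ρ → (15,11,-13)
river: ρ → (-13,15,13)
river: ρ → (13,11,-15)
river: ρ → (-15,19,9)
river: ρ → (9,17,-17)
river: ρ → (-17,17,9)
river: ρ → (9,19,-15)
river: ρ → (-15,11,13)
river: ρ → (13,15,-13)
river: ρ → (-13,11,15)
ρ-cycle length = 14 (tail of 0 descent steps not counted)

14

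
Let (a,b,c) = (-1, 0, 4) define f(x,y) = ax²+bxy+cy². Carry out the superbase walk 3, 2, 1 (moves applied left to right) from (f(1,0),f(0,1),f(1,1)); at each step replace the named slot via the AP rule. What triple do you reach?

start (-1,4,3) = (f(1,0),f(0,1),f(1,1))
replace slot 3: 2·((-1)+4) − 3 = 3 → (-1,4,3)
replace slot 2: 2·((-1)+3) − 4 = 0 → (-1,0,3)
replace slot 1: 2·(0+3) − (-1) = 7 → (7,0,3)

7,0,3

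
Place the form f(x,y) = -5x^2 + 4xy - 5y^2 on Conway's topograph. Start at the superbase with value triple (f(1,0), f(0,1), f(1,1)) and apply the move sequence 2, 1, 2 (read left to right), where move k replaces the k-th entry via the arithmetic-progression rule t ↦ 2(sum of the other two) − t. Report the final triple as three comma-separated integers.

start (-5,-5,-6) = (f(1,0),f(0,1),f(1,1))
replace slot 2: 2·((-5)+(-6)) − (-5) = -17 → (-5,-17,-6)
replace slot 1: 2·((-17)+(-6)) − (-5) = -41 → (-41,-17,-6)
replace slot 2: 2·((-41)+(-6)) − (-17) = -77 → (-41,-77,-6)

-41,-77,-6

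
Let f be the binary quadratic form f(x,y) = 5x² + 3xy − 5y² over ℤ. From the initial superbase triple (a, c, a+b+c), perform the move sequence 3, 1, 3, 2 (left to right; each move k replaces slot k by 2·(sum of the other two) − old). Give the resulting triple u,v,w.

start (5,-5,3) = (f(1,0),f(0,1),f(1,1))
replace slot 3: 2·(5+(-5)) − 3 = -3 → (5,-5,-3)
replace slot 1: 2·((-5)+(-3)) − 5 = -21 → (-21,-5,-3)
replace slot 3: 2·((-21)+(-5)) − (-3) = -49 → (-21,-5,-49)
replace slot 2: 2·((-21)+(-49)) − (-5) = -135 → (-21,-135,-49)

-21,-135,-49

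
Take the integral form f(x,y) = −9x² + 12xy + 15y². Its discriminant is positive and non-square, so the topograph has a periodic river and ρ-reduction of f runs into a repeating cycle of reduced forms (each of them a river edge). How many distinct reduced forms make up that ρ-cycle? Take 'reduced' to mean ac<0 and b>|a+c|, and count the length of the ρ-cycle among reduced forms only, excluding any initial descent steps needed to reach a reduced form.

D = 684, ⌊√D⌋ = 26
river: ρ → (15,18,-6)
river: ρ → (-6,18,15)
river: ρ → (15,12,-9)
river: ρ → (-9,24,3)
river: ρ → (3,24,-9)
river: ρ → (-9,12,15)
ρ-cycle length = 6 (tail of 0 descent steps not counted)

6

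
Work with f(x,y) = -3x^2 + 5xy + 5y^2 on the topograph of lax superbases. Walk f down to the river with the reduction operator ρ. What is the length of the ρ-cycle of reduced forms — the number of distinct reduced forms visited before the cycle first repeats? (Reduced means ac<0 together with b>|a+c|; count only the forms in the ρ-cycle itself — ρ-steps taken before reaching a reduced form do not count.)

D = 85, ⌊√D⌋ = 9
river: ρ → (5,5,-3)
river: ρ → (-3,7,3)
river: ρ → (3,5,-5)
river: ρ → (-5,5,3)
river: ρ → (3,7,-3)
river: ρ → (-3,5,5)
ρ-cycle length = 6 (tail of 0 descent steps not counted)

6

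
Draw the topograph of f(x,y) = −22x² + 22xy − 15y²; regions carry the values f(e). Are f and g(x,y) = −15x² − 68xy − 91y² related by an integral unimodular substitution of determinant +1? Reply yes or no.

D₁ = -836, D₂ = -836
f is negative-definite; reduce −f:
−f: translate: b→22 (≡-22 mod 44), so (22,-22,15)→(22,22,15)
−f: flip: (22,22,15)→(15,-22,22)
−f: translate: b→8 (≡-22 mod 30), so (15,-22,22)→(15,8,15)
−f: reduced (well bottom): (15,8,15) with a≤c, −a<b≤a
flip sign back: reduced form of f is (-15,-8,-15)
g is negative-definite; reduce −g:
−g: translate: b→8 (≡68 mod 30), so (15,68,91)→(15,8,15)
−g: reduced (well bottom): (15,8,15) with a≤c, −a<b≤a
flip sign back: reduced form of g is (-15,-8,-15)
reduced forms (-15, -8, -15) vs (-15, -8, -15) ⇒ equivalent

yes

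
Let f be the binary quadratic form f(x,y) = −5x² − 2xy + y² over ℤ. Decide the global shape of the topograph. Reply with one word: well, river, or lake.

D = b²−4ac = (-2)² − 4·(-5)·1 = 24
D > 0 non-square ⇒ indefinite ⇒ periodic river

river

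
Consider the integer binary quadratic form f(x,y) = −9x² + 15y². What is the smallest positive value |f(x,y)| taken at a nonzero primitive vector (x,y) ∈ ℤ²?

descent: ρ → (15,0,-9)
descent: ρ → (-9,18,6)  [lands on river]
river: ρ → (6,18,-9)
closes: descent 2, river 2
min |a| on river = 6

6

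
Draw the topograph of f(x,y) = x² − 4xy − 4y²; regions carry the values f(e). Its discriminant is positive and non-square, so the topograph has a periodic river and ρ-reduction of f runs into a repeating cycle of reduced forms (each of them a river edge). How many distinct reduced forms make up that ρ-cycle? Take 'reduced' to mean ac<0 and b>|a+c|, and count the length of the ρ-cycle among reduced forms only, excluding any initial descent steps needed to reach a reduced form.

D = 32, ⌊√D⌋ = 5
descent: ρ → (-4,4,1)  [lands on river]
river: ρ → (1,4,-4)
ρ-cycle length = 2 (tail of 1 descent step not counted)

2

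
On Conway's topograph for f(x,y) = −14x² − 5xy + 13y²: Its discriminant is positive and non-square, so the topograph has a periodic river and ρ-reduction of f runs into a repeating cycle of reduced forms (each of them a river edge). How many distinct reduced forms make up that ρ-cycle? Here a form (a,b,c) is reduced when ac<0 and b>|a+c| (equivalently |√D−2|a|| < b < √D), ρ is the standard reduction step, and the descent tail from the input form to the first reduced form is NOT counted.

D = 753, ⌊√D⌋ = 27
descent: ρ → (13,5,-14)  [lands on river]
river: ρ → (-14,23,4)
river: ρ → (4,25,-8)
river: ρ → (-8,23,7)
river: ρ → (7,19,-14)
river: ρ → (-14,9,12)
river: ρ → (12,15,-11)
river: ρ → (-11,7,16)
river: ρ → (16,25,-2)
river: ρ → (-2,27,3)
river: ρ → (3,27,-2)
river: ρ → (-2,25,16)
river: ρ → (16,7,-11)
river: ρ → (-11,15,12)
river: ρ → (12,9,-14)
river: ρ → (-14,19,7)
river: ρ → (7,23,-8)
river: ρ → (-8,25,4)
river: ρ → (4,23,-14)
river: ρ → (-14,5,13)
river: ρ → (13,21,-6)
river: ρ → (-6,27,1)
river: ρ → (1,27,-6)
river: ρ → (-6,21,13)
ρ-cycle length = 24 (tail of 1 descent step not counted)

24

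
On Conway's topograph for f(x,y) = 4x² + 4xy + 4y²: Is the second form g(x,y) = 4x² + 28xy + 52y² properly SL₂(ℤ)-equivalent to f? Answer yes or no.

D₁ = -48, D₂ = -48
f: reduced (well bottom): (4,4,4) with a≤c, −a<b≤a
g: translate: b→4 (≡28 mod 8), so (4,28,52)→(4,4,4)
g: reduced (well bottom): (4,4,4) with a≤c, −a<b≤a
reduced forms (4, 4, 4) vs (4, 4, 4) ⇒ equivalent

yes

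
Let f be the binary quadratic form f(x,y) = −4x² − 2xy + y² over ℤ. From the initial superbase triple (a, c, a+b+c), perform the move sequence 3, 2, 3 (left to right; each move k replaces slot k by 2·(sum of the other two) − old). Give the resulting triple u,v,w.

start (-4,1,-5) = (f(1,0),f(0,1),f(1,1))
replace slot 3: 2·((-4)+1) − (-5) = -1 → (-4,1,-1)
replace slot 2: 2·((-4)+(-1)) − 1 = -11 → (-4,-11,-1)
replace slot 3: 2·((-4)+(-11)) − (-1) = -29 → (-4,-11,-29)

-4,-11,-29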